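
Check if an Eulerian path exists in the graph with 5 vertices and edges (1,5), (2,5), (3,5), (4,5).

Step 1: Find the degree of each vertex:
  deg(1) = 1
  deg(2) = 1
  deg(3) = 1
  deg(4) = 1
  deg(5) = 4

Step 2: Count vertices with odd degree:
  Odd-degree vertices: 1, 2, 3, 4 (4 total)

Step 3: Apply Euler's theorem:
  - Eulerian circuit exists iff graph is connected and all vertices have even degree
  - Eulerian path exists iff graph is connected and has 0 or 2 odd-degree vertices

Graph has 4 odd-degree vertices (need 0 or 2).
Neither Eulerian path nor Eulerian circuit exists.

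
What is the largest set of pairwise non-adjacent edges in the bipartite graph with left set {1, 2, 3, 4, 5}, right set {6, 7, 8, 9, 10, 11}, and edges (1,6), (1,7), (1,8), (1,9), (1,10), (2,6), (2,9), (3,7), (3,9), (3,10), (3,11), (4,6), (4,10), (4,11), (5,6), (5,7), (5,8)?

Step 1: List the neighbors of each left vertex:
  1: 6, 7, 8, 9, 10
  2: 6, 9
  3: 7, 9, 10, 11
  4: 6, 10, 11
  5: 6, 7, 8

Step 2: Greedily match left vertices, then look for augmenting paths:
  Match 1 -- 6
  Match 2 -- 9
  Match 3 -- 7
  Match 4 -- 10
  Match 5 -- 8
  No augmenting path remains.

Step 3: Verify this is maximum:
  Matching size 5 = min(|L|, |R|) = min(5, 6), which is an upper bound, so this matching is maximum.

Maximum matching: {(1,6), (2,9), (3,7), (4,10), (5,8)}
Size: 5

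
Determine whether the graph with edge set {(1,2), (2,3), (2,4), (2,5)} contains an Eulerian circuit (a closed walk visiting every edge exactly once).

Step 1: Find the degree of each vertex:
  deg(1) = 1
  deg(2) = 4
  deg(3) = 1
  deg(4) = 1
  deg(5) = 1

Step 2: Count vertices with odd degree:
  Odd-degree vertices: 1, 3, 4, 5 (4 total)

Step 3: Apply Euler's theorem:
  - Eulerian circuit exists iff graph is connected and all vertices have even degree
  - Eulerian path exists iff graph is connected and has 0 or 2 odd-degree vertices

Graph has 4 odd-degree vertices (need 0 or 2).
Neither Eulerian path nor Eulerian circuit exists.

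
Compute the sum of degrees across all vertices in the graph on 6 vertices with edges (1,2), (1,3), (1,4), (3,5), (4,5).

Step 1: Count edges incident to each vertex:
  deg(1) = 3 (neighbors: 2, 3, 4)
  deg(2) = 1 (neighbors: 1)
  deg(3) = 2 (neighbors: 1, 5)
  deg(4) = 2 (neighbors: 1, 5)
  deg(5) = 2 (neighbors: 3, 4)
  deg(6) = 0 (neighbors: none)

Step 2: Sum all degrees:
  3 + 1 + 2 + 2 + 2 + 0 = 10

Verification: sum of degrees = 2 * |E| = 2 * 5 = 10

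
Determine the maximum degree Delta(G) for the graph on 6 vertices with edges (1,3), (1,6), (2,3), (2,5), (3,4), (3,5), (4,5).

Step 1: Count edges incident to each vertex:
  deg(1) = 2 (neighbors: 3, 6)
  deg(2) = 2 (neighbors: 3, 5)
  deg(3) = 4 (neighbors: 1, 2, 4, 5)
  deg(4) = 2 (neighbors: 3, 5)
  deg(5) = 3 (neighbors: 2, 3, 4)
  deg(6) = 1 (neighbors: 1)

Step 2: Find maximum:
  max(2, 2, 4, 2, 3, 1) = 4 (vertex 3)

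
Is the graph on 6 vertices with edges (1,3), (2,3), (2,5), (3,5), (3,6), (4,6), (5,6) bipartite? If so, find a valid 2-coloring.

Step 1: Attempt 2-coloring using BFS:
  Start at vertex 1, assign color 0
  Color vertex 3 with color 1 (neighbor of 1)
  Color vertex 2 with color 0 (neighbor of 3)
  Color vertex 5 with color 0 (neighbor of 3)
  Color vertex 6 with color 0 (neighbor of 3)

Step 2: Conflict found! Vertices 2 and 5 are adjacent but have the same color.
This means the graph contains an odd cycle.

The graph is NOT bipartite.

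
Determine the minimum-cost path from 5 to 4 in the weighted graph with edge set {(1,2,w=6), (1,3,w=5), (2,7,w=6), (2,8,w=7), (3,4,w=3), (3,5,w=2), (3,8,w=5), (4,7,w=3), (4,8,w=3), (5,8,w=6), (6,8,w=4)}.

Step 1: Build adjacency list with weights:
  1: 2(w=6), 3(w=5)
  2: 1(w=6), 7(w=6), 8(w=7)
  3: 1(w=5), 4(w=3), 5(w=2), 8(w=5)
  4: 3(w=3), 7(w=3), 8(w=3)
  5: 3(w=2), 8(w=6)
  6: 8(w=4)
  7: 2(w=6), 4(w=3)
  8: 2(w=7), 3(w=5), 4(w=3), 5(w=6), 6(w=4)

Step 2: Apply Dijkstra's algorithm from vertex 5:
  Visit vertex 5 (distance=0)
    Update dist[3] = 2
    Update dist[8] = 6
  Visit vertex 3 (distance=2)
    Update dist[1] = 7
    Update dist[4] = 5
  Visit vertex 4 (distance=5)
    Update dist[7] = 8

Step 3: Shortest path: 5 -> 3 -> 4
Total weight: 2 + 3 = 5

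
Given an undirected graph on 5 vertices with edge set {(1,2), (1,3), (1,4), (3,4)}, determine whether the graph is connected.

Step 1: Build adjacency list from edges:
  1: 2, 3, 4
  2: 1
  3: 1, 4
  4: 1, 3
  5: (none)

Step 2: Run BFS/DFS from vertex 1:
  Visited: {1, 2, 3, 4}
  Reached 4 of 5 vertices

Step 3: Only 4 of 5 vertices reached. Graph is disconnected.
Connected components: {1, 2, 3, 4}, {5}
Answer: No, the graph is not connected (2 components).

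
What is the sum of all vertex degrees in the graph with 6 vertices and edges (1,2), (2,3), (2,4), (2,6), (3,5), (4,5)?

Step 1: Count edges incident to each vertex:
  deg(1) = 1 (neighbors: 2)
  deg(2) = 4 (neighbors: 1, 3, 4, 6)
  deg(3) = 2 (neighbors: 2, 5)
  deg(4) = 2 (neighbors: 2, 5)
  deg(5) = 2 (neighbors: 3, 4)
  deg(6) = 1 (neighbors: 2)

Step 2: Sum all degrees:
  1 + 4 + 2 + 2 + 2 + 1 = 12

Verification: sum of degrees = 2 * |E| = 2 * 6 = 12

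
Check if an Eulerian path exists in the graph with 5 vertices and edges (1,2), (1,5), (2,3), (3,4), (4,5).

Step 1: Find the degree of each vertex:
  deg(1) = 2
  deg(2) = 2
  deg(3) = 2
  deg(4) = 2
  deg(5) = 2

Step 2: Count vertices with odd degree:
  All vertices have even degree (0 odd-degree vertices)

Step 3: Apply Euler's theorem:
  - Eulerian circuit exists iff graph is connected and all vertices have even degree
  - Eulerian path exists iff graph is connected and has 0 or 2 odd-degree vertices

Graph is connected with 0 odd-degree vertices.
Both Eulerian circuit and Eulerian path exist.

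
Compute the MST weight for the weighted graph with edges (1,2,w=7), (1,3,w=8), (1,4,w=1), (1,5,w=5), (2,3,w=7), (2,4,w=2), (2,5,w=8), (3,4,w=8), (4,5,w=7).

Apply Kruskal's algorithm (sort edges by weight, add if no cycle):

Sorted edges by weight:
  (1,4) w=1
  (2,4) w=2
  (1,5) w=5
  (1,2) w=7
  (2,3) w=7
  (4,5) w=7
  (1,3) w=8
  (2,5) w=8
  (3,4) w=8

Add edge (1,4) w=1 -- no cycle. Running total: 1
Add edge (2,4) w=2 -- no cycle. Running total: 3
Add edge (1,5) w=5 -- no cycle. Running total: 8
Skip edge (1,2) w=7 -- would create cycle
Add edge (2,3) w=7 -- no cycle. Running total: 15

MST edges: (1,4,w=1), (2,4,w=2), (1,5,w=5), (2,3,w=7)
Total MST weight: 1 + 2 + 5 + 7 = 15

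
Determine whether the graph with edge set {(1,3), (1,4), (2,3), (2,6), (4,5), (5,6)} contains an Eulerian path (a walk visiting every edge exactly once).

Step 1: Find the degree of each vertex:
  deg(1) = 2
  deg(2) = 2
  deg(3) = 2
  deg(4) = 2
  deg(5) = 2
  deg(6) = 2

Step 2: Count vertices with odd degree:
  All vertices have even degree (0 odd-degree vertices)

Step 3: Apply Euler's theorem:
  - Eulerian circuit exists iff graph is connected and all vertices have even degree
  - Eulerian path exists iff graph is connected and has 0 or 2 odd-degree vertices

Graph is connected with 0 odd-degree vertices.
Both Eulerian circuit and Eulerian path exist.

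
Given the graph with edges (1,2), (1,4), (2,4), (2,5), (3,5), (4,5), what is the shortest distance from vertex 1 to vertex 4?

Step 1: Build adjacency list:
  1: 2, 4
  2: 1, 4, 5
  3: 5
  4: 1, 2, 5
  5: 2, 3, 4

Step 2: BFS from vertex 1 to find shortest path to 4:
  vertex 2 reached at distance 1
  vertex 4 reached at distance 1

Step 3: Shortest path: 1 -> 4
Path length: 1 edge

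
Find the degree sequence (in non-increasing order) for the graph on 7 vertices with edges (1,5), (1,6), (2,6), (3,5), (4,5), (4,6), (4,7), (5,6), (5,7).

Step 1: Count edges incident to each vertex:
  deg(1) = 2 (neighbors: 5, 6)
  deg(2) = 1 (neighbors: 6)
  deg(3) = 1 (neighbors: 5)
  deg(4) = 3 (neighbors: 5, 6, 7)
  deg(5) = 5 (neighbors: 1, 3, 4, 6, 7)
  deg(6) = 4 (neighbors: 1, 2, 4, 5)
  deg(7) = 2 (neighbors: 4, 5)

Step 2: Sort degrees in non-increasing order:
  Degrees: [2, 1, 1, 3, 5, 4, 2] -> sorted: [5, 4, 3, 2, 2, 1, 1]

Degree sequence: [5, 4, 3, 2, 2, 1, 1]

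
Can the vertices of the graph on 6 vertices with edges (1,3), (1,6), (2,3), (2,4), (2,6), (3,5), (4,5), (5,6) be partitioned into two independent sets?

Step 1: Attempt 2-coloring using BFS:
  Start at vertex 1, assign color 0
  Color vertex 3 with color 1 (neighbor of 1)
  Color vertex 6 with color 1 (neighbor of 1)
  Color vertex 2 with color 0 (neighbor of 3)
  Color vertex 5 with color 0 (neighbor of 3)
  Color vertex 4 with color 1 (neighbor of 2)

Step 2: 2-coloring succeeded. No conflicts found.
  Set A (color 0): {1, 2, 5}
  Set B (color 1): {3, 4, 6}

The graph is bipartite with partition {1, 2, 5}, {3, 4, 6}.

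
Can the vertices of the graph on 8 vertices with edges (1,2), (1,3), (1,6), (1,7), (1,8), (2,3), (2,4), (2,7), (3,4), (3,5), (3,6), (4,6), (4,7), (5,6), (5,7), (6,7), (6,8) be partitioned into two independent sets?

Step 1: Attempt 2-coloring using BFS:
  Start at vertex 1, assign color 0
  Color vertex 2 with color 1 (neighbor of 1)
  Color vertex 3 with color 1 (neighbor of 1)
  Color vertex 6 with color 1 (neighbor of 1)
  Color vertex 7 with color 1 (neighbor of 1)
  Color vertex 8 with color 1 (neighbor of 1)

Step 2: Conflict found! Vertices 2 and 3 are adjacent but have the same color.
This means the graph contains an odd cycle.

The graph is NOT bipartite.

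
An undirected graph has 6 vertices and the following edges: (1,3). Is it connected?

Step 1: Build adjacency list from edges:
  1: 3
  2: (none)
  3: 1
  4: (none)
  5: (none)
  6: (none)

Step 2: Run BFS/DFS from vertex 1:
  Visited: {1, 3}
  Reached 2 of 6 vertices

Step 3: Only 2 of 6 vertices reached. Graph is disconnected.
Connected components: {1, 3}, {2}, {4}, {5}, {6}
Answer: No, the graph is not connected (5 components).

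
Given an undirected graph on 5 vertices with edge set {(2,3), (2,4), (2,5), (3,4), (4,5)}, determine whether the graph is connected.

Step 1: Build adjacency list from edges:
  1: (none)
  2: 3, 4, 5
  3: 2, 4
  4: 2, 3, 5
  5: 2, 4

Step 2: Run BFS/DFS from vertex 1:
  Visited: {1}
  Reached 1 of 5 vertices

Step 3: Only 1 of 5 vertices reached. Graph is disconnected.
Connected components: {1}, {2, 3, 4, 5}
Answer: No, the graph is not connected (2 components).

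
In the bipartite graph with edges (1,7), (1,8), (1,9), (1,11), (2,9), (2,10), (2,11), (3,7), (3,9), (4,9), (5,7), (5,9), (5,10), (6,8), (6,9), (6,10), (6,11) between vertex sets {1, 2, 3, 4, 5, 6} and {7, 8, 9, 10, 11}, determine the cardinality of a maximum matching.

Step 1: List the neighbors of each left vertex:
  1: 7, 8, 9, 11
  2: 9, 10, 11
  3: 7, 9
  4: 9
  5: 7, 9, 10
  6: 8, 9, 10, 11

Step 2: Greedily match left vertices, then look for augmenting paths:
  Match 1 -- 11
  Match 2 -- 9
  Match 3 -- 7
  Match 5 -- 10
  Match 6 -- 8
  No augmenting path remains.

Step 3: Verify this is maximum:
  Matching size 5 = min(|L|, |R|) = min(6, 5), which is an upper bound, so this matching is maximum.

Maximum matching: {(1,11), (2,9), (3,7), (5,10), (6,8)}
Size: 5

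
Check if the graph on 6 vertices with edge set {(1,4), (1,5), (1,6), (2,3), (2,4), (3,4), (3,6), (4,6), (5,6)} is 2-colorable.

Step 1: Attempt 2-coloring using BFS:
  Start at vertex 1, assign color 0
  Color vertex 4 with color 1 (neighbor of 1)
  Color vertex 5 with color 1 (neighbor of 1)
  Color vertex 6 with color 1 (neighbor of 1)
  Color vertex 2 with color 0 (neighbor of 4)
  Color vertex 3 with color 0 (neighbor of 4)

Step 2: Conflict found! Vertices 4 and 6 are adjacent but have the same color.
This means the graph contains an odd cycle.

The graph is NOT bipartite.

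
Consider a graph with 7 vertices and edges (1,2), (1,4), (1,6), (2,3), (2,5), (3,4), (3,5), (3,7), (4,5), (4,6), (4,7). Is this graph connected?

Step 1: Build adjacency list from edges:
  1: 2, 4, 6
  2: 1, 3, 5
  3: 2, 4, 5, 7
  4: 1, 3, 5, 6, 7
  5: 2, 3, 4
  6: 1, 4
  7: 3, 4

Step 2: Run BFS/DFS from vertex 1:
  Visited: {1, 2, 4, 6, 3, 5, 7}
  Reached 7 of 7 vertices

Step 3: All 7 vertices reached from vertex 1, so the graph is connected.
Answer: Yes, the graph is connected.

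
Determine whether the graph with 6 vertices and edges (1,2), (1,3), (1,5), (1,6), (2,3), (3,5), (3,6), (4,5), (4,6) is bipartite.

Step 1: Attempt 2-coloring using BFS:
  Start at vertex 1, assign color 0
  Color vertex 2 with color 1 (neighbor of 1)
  Color vertex 3 with color 1 (neighbor of 1)
  Color vertex 5 with color 1 (neighbor of 1)
  Color vertex 6 with color 1 (neighbor of 1)

Step 2: Conflict found! Vertices 2 and 3 are adjacent but have the same color.
This means the graph contains an odd cycle.

The graph is NOT bipartite.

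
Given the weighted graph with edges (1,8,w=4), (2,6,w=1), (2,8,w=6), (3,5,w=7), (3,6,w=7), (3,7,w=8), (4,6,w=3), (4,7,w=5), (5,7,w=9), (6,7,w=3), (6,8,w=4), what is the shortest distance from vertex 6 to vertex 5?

Step 1: Build adjacency list with weights:
  1: 8(w=4)
  2: 6(w=1), 8(w=6)
  3: 5(w=7), 6(w=7), 7(w=8)
  4: 6(w=3), 7(w=5)
  5: 3(w=7), 7(w=9)
  6: 2(w=1), 3(w=7), 4(w=3), 7(w=3), 8(w=4)
  7: 3(w=8), 4(w=5), 5(w=9), 6(w=3)
  8: 1(w=4), 2(w=6), 6(w=4)

Step 2: Apply Dijkstra's algorithm from vertex 6:
  Visit vertex 6 (distance=0)
    Update dist[2] = 1
    Update dist[3] = 7
    Update dist[4] = 3
    Update dist[7] = 3
    Update dist[8] = 4
  Visit vertex 2 (distance=1)
  Visit vertex 4 (distance=3)
  Visit vertex 7 (distance=3)
    Update dist[5] = 12
  Visit vertex 8 (distance=4)
    Update dist[1] = 8
  Visit vertex 3 (distance=7)
  Visit vertex 1 (distance=8)
  Visit vertex 5 (distance=12)

Step 3: Shortest path: 6 -> 7 -> 5
Total weight: 3 + 9 = 12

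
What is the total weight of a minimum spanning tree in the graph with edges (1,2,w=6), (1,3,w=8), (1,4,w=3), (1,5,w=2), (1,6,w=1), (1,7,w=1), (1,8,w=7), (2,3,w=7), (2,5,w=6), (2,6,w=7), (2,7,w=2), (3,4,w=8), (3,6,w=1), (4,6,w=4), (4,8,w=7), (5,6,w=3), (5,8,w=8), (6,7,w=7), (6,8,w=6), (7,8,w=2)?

Apply Kruskal's algorithm (sort edges by weight, add if no cycle):

Sorted edges by weight:
  (1,6) w=1
  (1,7) w=1
  (3,6) w=1
  (1,5) w=2
  (2,7) w=2
  (7,8) w=2
  (1,4) w=3
  (5,6) w=3
  (4,6) w=4
  (1,2) w=6
  (2,5) w=6
  (6,8) w=6
  (1,8) w=7
  (2,6) w=7
  (2,3) w=7
  (4,8) w=7
  (6,7) w=7
  (1,3) w=8
  (3,4) w=8
  (5,8) w=8

Add edge (1,6) w=1 -- no cycle. Running total: 1
Add edge (1,7) w=1 -- no cycle. Running total: 2
Add edge (3,6) w=1 -- no cycle. Running total: 3
Add edge (1,5) w=2 -- no cycle. Running total: 5
Add edge (2,7) w=2 -- no cycle. Running total: 7
Add edge (7,8) w=2 -- no cycle. Running total: 9
Add edge (1,4) w=3 -- no cycle. Running total: 12

MST edges: (1,6,w=1), (1,7,w=1), (3,6,w=1), (1,5,w=2), (2,7,w=2), (7,8,w=2), (1,4,w=3)
Total MST weight: 1 + 1 + 1 + 2 + 2 + 2 + 3 = 12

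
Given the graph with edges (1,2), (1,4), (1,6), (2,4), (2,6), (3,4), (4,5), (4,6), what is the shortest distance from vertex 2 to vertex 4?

Step 1: Build adjacency list:
  1: 2, 4, 6
  2: 1, 4, 6
  3: 4
  4: 1, 2, 3, 5, 6
  5: 4
  6: 1, 2, 4

Step 2: BFS from vertex 2 to find shortest path to 4:
  vertex 1 reached at distance 1
  vertex 4 reached at distance 1

Step 3: Shortest path: 2 -> 4
Path length: 1 edge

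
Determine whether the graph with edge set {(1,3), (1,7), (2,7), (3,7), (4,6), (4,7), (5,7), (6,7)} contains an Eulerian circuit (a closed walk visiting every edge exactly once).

Step 1: Find the degree of each vertex:
  deg(1) = 2
  deg(2) = 1
  deg(3) = 2
  deg(4) = 2
  deg(5) = 1
  deg(6) = 2
  deg(7) = 6

Step 2: Count vertices with odd degree:
  Odd-degree vertices: 2, 5 (2 total)

Step 3: Apply Euler's theorem:
  - Eulerian circuit exists iff graph is connected and all vertices have even degree
  - Eulerian path exists iff graph is connected and has 0 or 2 odd-degree vertices

Graph is connected with exactly 2 odd-degree vertices (2, 5).
Eulerian path exists (starting and ending at the odd-degree vertices), but no Eulerian circuit.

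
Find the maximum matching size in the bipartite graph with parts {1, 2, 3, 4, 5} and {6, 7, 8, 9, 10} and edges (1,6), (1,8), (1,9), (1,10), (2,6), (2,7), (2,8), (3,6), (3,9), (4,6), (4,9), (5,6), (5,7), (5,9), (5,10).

Step 1: List the neighbors of each left vertex:
  1: 6, 8, 9, 10
  2: 6, 7, 8
  3: 6, 9
  4: 6, 9
  5: 6, 7, 9, 10

Step 2: Greedily match left vertices, then look for augmenting paths:
  Match 1 -- 8
  Match 2 -- 7
  Match 3 -- 9
  Match 4 -- 6
  Match 5 -- 10
  No augmenting path remains.

Step 3: Verify this is maximum:
  Matching size 5 = min(|L|, |R|) = min(5, 5), which is an upper bound, so this matching is maximum.

Maximum matching: {(1,8), (2,7), (3,9), (4,6), (5,10)}
Size: 5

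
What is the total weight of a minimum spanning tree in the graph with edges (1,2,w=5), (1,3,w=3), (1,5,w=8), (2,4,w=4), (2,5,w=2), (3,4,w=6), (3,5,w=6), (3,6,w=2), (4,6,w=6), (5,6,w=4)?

Apply Kruskal's algorithm (sort edges by weight, add if no cycle):

Sorted edges by weight:
  (2,5) w=2
  (3,6) w=2
  (1,3) w=3
  (2,4) w=4
  (5,6) w=4
  (1,2) w=5
  (3,5) w=6
  (3,4) w=6
  (4,6) w=6
  (1,5) w=8

Add edge (2,5) w=2 -- no cycle. Running total: 2
Add edge (3,6) w=2 -- no cycle. Running total: 4
Add edge (1,3) w=3 -- no cycle. Running total: 7
Add edge (2,4) w=4 -- no cycle. Running total: 11
Add edge (5,6) w=4 -- no cycle. Running total: 15

MST edges: (2,5,w=2), (3,6,w=2), (1,3,w=3), (2,4,w=4), (5,6,w=4)
Total MST weight: 2 + 2 + 3 + 4 + 4 = 15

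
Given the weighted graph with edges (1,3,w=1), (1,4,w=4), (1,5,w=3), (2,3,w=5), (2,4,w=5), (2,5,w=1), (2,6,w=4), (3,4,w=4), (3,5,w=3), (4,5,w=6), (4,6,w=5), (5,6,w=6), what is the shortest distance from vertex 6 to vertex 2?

Step 1: Build adjacency list with weights:
  1: 3(w=1), 4(w=4), 5(w=3)
  2: 3(w=5), 4(w=5), 5(w=1), 6(w=4)
  3: 1(w=1), 2(w=5), 4(w=4), 5(w=3)
  4: 1(w=4), 2(w=5), 3(w=4), 5(w=6), 6(w=5)
  5: 1(w=3), 2(w=1), 3(w=3), 4(w=6), 6(w=6)
  6: 2(w=4), 4(w=5), 5(w=6)

Step 2: Apply Dijkstra's algorithm from vertex 6:
  Visit vertex 6 (distance=0)
    Update dist[2] = 4
    Update dist[4] = 5
    Update dist[5] = 6
  Visit vertex 2 (distance=4)
    Update dist[3] = 9
    Update dist[5] = 5

Step 3: Shortest path: 6 -> 2
Total weight: 4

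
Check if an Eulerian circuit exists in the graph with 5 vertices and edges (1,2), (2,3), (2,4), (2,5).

Step 1: Find the degree of each vertex:
  deg(1) = 1
  deg(2) = 4
  deg(3) = 1
  deg(4) = 1
  deg(5) = 1

Step 2: Count vertices with odd degree:
  Odd-degree vertices: 1, 3, 4, 5 (4 total)

Step 3: Apply Euler's theorem:
  - Eulerian circuit exists iff graph is connected and all vertices have even degree
  - Eulerian path exists iff graph is connected and has 0 or 2 odd-degree vertices

Graph has 4 odd-degree vertices (need 0 or 2).
Neither Eulerian path nor Eulerian circuit exists.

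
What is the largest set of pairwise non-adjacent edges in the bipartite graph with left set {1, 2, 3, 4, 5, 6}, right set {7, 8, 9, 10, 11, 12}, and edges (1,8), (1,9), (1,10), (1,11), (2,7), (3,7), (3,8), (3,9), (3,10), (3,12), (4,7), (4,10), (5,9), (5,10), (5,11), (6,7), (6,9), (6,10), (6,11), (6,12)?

Step 1: List the neighbors of each left vertex:
  1: 8, 9, 10, 11
  2: 7
  3: 7, 8, 9, 10, 12
  4: 7, 10
  5: 9, 10, 11
  6: 7, 9, 10, 11, 12

Step 2: Greedily match left vertices, then look for augmenting paths:
  Match 1 -- 8
  Match 2 -- 7
  Match 3 -- 9
  Match 4 -- 10
  Match 5 -- 11
  Match 6 -- 12
  No augmenting path remains.

Step 3: Verify this is maximum:
  Matching size 6 = min(|L|, |R|) = min(6, 6), which is an upper bound, so this matching is maximum.

Maximum matching: {(1,8), (2,7), (3,9), (4,10), (5,11), (6,12)}
Size: 6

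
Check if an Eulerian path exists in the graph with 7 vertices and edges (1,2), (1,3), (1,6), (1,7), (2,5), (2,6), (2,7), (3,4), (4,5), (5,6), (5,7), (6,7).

Step 1: Find the degree of each vertex:
  deg(1) = 4
  deg(2) = 4
  deg(3) = 2
  deg(4) = 2
  deg(5) = 4
  deg(6) = 4
  deg(7) = 4

Step 2: Count vertices with odd degree:
  All vertices have even degree (0 odd-degree vertices)

Step 3: Apply Euler's theorem:
  - Eulerian circuit exists iff graph is connected and all vertices have even degree
  - Eulerian path exists iff graph is connected and has 0 or 2 odd-degree vertices

Graph is connected with 0 odd-degree vertices.
Both Eulerian circuit and Eulerian path exist.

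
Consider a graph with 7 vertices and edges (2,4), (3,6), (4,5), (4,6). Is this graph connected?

Step 1: Build adjacency list from edges:
  1: (none)
  2: 4
  3: 6
  4: 2, 5, 6
  5: 4
  6: 3, 4
  7: (none)

Step 2: Run BFS/DFS from vertex 1:
  Visited: {1}
  Reached 1 of 7 vertices

Step 3: Only 1 of 7 vertices reached. Graph is disconnected.
Connected components: {1}, {2, 3, 4, 5, 6}, {7}
Answer: No, the graph is not connected (3 components).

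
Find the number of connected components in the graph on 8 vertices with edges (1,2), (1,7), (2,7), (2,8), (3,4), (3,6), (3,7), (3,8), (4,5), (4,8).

Step 1: Build adjacency list from edges:
  1: 2, 7
  2: 1, 7, 8
  3: 4, 6, 7, 8
  4: 3, 5, 8
  5: 4
  6: 3
  7: 1, 2, 3
  8: 2, 3, 4

Step 2: Run BFS/DFS from vertex 1:
  Visited: {1, 2, 7, 8, 3, 4, 6, 5}
  Reached 8 of 8 vertices

Step 3: All 8 vertices reached from vertex 1, so the graph is connected.
Number of connected components: 1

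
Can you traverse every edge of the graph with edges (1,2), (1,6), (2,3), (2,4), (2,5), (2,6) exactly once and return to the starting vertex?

Step 1: Find the degree of each vertex:
  deg(1) = 2
  deg(2) = 5
  deg(3) = 1
  deg(4) = 1
  deg(5) = 1
  deg(6) = 2

Step 2: Count vertices with odd degree:
  Odd-degree vertices: 2, 3, 4, 5 (4 total)

Step 3: Apply Euler's theorem:
  - Eulerian circuit exists iff graph is connected and all vertices have even degree
  - Eulerian path exists iff graph is connected and has 0 or 2 odd-degree vertices

Graph has 4 odd-degree vertices (need 0 or 2).
Neither Eulerian path nor Eulerian circuit exists.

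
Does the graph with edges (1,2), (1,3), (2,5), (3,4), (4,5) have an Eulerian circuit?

Step 1: Find the degree of each vertex:
  deg(1) = 2
  deg(2) = 2
  deg(3) = 2
  deg(4) = 2
  deg(5) = 2

Step 2: Count vertices with odd degree:
  All vertices have even degree (0 odd-degree vertices)

Step 3: Apply Euler's theorem:
  - Eulerian circuit exists iff graph is connected and all vertices have even degree
  - Eulerian path exists iff graph is connected and has 0 or 2 odd-degree vertices

Graph is connected with 0 odd-degree vertices.
Both Eulerian circuit and Eulerian path exist.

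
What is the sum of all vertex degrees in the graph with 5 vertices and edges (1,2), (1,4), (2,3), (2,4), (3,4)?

Step 1: Count edges incident to each vertex:
  deg(1) = 2 (neighbors: 2, 4)
  deg(2) = 3 (neighbors: 1, 3, 4)
  deg(3) = 2 (neighbors: 2, 4)
  deg(4) = 3 (neighbors: 1, 2, 3)
  deg(5) = 0 (neighbors: none)

Step 2: Sum all degrees:
  2 + 3 + 2 + 3 + 0 = 10

Verification: sum of degrees = 2 * |E| = 2 * 5 = 10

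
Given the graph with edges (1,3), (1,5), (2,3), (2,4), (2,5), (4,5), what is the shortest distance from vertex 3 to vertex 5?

Step 1: Build adjacency list:
  1: 3, 5
  2: 3, 4, 5
  3: 1, 2
  4: 2, 5
  5: 1, 2, 4

Step 2: BFS from vertex 3 to find shortest path to 5:
  vertex 1 reached at distance 1
  vertex 2 reached at distance 1
  vertex 5 reached at distance 2

Step 3: Shortest path: 3 -> 1 -> 5
Path length: 2 edges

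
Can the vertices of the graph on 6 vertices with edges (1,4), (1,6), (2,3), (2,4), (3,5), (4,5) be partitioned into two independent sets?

Step 1: Attempt 2-coloring using BFS:
  Start at vertex 1, assign color 0
  Color vertex 4 with color 1 (neighbor of 1)
  Color vertex 6 with color 1 (neighbor of 1)
  Color vertex 2 with color 0 (neighbor of 4)
  Color vertex 5 with color 0 (neighbor of 4)
  Color vertex 3 with color 1 (neighbor of 2)

Step 2: 2-coloring succeeded. No conflicts found.
  Set A (color 0): {1, 2, 5}
  Set B (color 1): {3, 4, 6}

The graph is bipartite with partition {1, 2, 5}, {3, 4, 6}.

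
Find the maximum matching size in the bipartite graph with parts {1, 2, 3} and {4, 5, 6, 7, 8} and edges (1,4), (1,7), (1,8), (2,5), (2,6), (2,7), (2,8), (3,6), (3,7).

Step 1: List the neighbors of each left vertex:
  1: 4, 7, 8
  2: 5, 6, 7, 8
  3: 6, 7

Step 2: Greedily match left vertices, then look for augmenting paths:
  Match 1 -- 4
  Match 2 -- 5
  Match 3 -- 6
  No augmenting path remains.

Step 3: Verify this is maximum:
  Matching size 3 = min(|L|, |R|) = min(3, 5), which is an upper bound, so this matching is maximum.

Maximum matching: {(1,4), (2,5), (3,6)}
Size: 3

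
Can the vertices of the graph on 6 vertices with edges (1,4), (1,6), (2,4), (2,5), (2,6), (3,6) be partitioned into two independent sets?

Step 1: Attempt 2-coloring using BFS:
  Start at vertex 1, assign color 0
  Color vertex 4 with color 1 (neighbor of 1)
  Color vertex 6 with color 1 (neighbor of 1)
  Color vertex 2 with color 0 (neighbor of 4)
  Color vertex 3 with color 0 (neighbor of 6)
  Color vertex 5 with color 1 (neighbor of 2)

Step 2: 2-coloring succeeded. No conflicts found.
  Set A (color 0): {1, 2, 3}
  Set B (color 1): {4, 5, 6}

The graph is bipartite with partition {1, 2, 3}, {4, 5, 6}.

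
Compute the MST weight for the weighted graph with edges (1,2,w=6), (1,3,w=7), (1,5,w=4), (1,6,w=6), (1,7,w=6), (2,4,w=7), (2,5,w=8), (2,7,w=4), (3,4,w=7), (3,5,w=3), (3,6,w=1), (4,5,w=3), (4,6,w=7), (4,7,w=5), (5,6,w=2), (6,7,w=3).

Apply Kruskal's algorithm (sort edges by weight, add if no cycle):

Sorted edges by weight:
  (3,6) w=1
  (5,6) w=2
  (3,5) w=3
  (4,5) w=3
  (6,7) w=3
  (1,5) w=4
  (2,7) w=4
  (4,7) w=5
  (1,6) w=6
  (1,7) w=6
  (1,2) w=6
  (1,3) w=7
  (2,4) w=7
  (3,4) w=7
  (4,6) w=7
  (2,5) w=8

Add edge (3,6) w=1 -- no cycle. Running total: 1
Add edge (5,6) w=2 -- no cycle. Running total: 3
Skip edge (3,5) w=3 -- would create cycle
Add edge (4,5) w=3 -- no cycle. Running total: 6
Add edge (6,7) w=3 -- no cycle. Running total: 9
Add edge (1,5) w=4 -- no cycle. Running total: 13
Add edge (2,7) w=4 -- no cycle. Running total: 17

MST edges: (3,6,w=1), (5,6,w=2), (4,5,w=3), (6,7,w=3), (1,5,w=4), (2,7,w=4)
Total MST weight: 1 + 2 + 3 + 3 + 4 + 4 = 17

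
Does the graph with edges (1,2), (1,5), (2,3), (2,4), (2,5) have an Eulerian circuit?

Step 1: Find the degree of each vertex:
  deg(1) = 2
  deg(2) = 4
  deg(3) = 1
  deg(4) = 1
  deg(5) = 2

Step 2: Count vertices with odd degree:
  Odd-degree vertices: 3, 4 (2 total)

Step 3: Apply Euler's theorem:
  - Eulerian circuit exists iff graph is connected and all vertices have even degree
  - Eulerian path exists iff graph is connected and has 0 or 2 odd-degree vertices

Graph is connected with exactly 2 odd-degree vertices (3, 4).
Eulerian path exists (starting and ending at the odd-degree vertices), but no Eulerian circuit.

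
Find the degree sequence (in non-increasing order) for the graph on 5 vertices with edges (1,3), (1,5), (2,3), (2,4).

Step 1: Count edges incident to each vertex:
  deg(1) = 2 (neighbors: 3, 5)
  deg(2) = 2 (neighbors: 3, 4)
  deg(3) = 2 (neighbors: 1, 2)
  deg(4) = 1 (neighbors: 2)
  deg(5) = 1 (neighbors: 1)

Step 2: Sort degrees in non-increasing order:
  Degrees: [2, 2, 2, 1, 1] -> sorted: [2, 2, 2, 1, 1]

Degree sequence: [2, 2, 2, 1, 1]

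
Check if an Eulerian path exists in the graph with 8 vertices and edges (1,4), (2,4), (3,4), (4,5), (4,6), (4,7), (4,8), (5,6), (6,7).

Step 1: Find the degree of each vertex:
  deg(1) = 1
  deg(2) = 1
  deg(3) = 1
  deg(4) = 7
  deg(5) = 2
  deg(6) = 3
  deg(7) = 2
  deg(8) = 1

Step 2: Count vertices with odd degree:
  Odd-degree vertices: 1, 2, 3, 4, 6, 8 (6 total)

Step 3: Apply Euler's theorem:
  - Eulerian circuit exists iff graph is connected and all vertices have even degree
  - Eulerian path exists iff graph is connected and has 0 or 2 odd-degree vertices

Graph has 6 odd-degree vertices (need 0 or 2).
Neither Eulerian path nor Eulerian circuit exists.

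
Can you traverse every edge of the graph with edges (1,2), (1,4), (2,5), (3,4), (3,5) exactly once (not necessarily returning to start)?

Step 1: Find the degree of each vertex:
  deg(1) = 2
  deg(2) = 2
  deg(3) = 2
  deg(4) = 2
  deg(5) = 2

Step 2: Count vertices with odd degree:
  All vertices have even degree (0 odd-degree vertices)

Step 3: Apply Euler's theorem:
  - Eulerian circuit exists iff graph is connected and all vertices have even degree
  - Eulerian path exists iff graph is connected and has 0 or 2 odd-degree vertices

Graph is connected with 0 odd-degree vertices.
Both Eulerian circuit and Eulerian path exist.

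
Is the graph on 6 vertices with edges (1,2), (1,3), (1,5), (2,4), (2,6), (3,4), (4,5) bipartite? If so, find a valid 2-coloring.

Step 1: Attempt 2-coloring using BFS:
  Start at vertex 1, assign color 0
  Color vertex 2 with color 1 (neighbor of 1)
  Color vertex 3 with color 1 (neighbor of 1)
  Color vertex 5 with color 1 (neighbor of 1)
  Color vertex 4 with color 0 (neighbor of 2)
  Color vertex 6 with color 0 (neighbor of 2)

Step 2: 2-coloring succeeded. No conflicts found.
  Set A (color 0): {1, 4, 6}
  Set B (color 1): {2, 3, 5}

The graph is bipartite with partition {1, 4, 6}, {2, 3, 5}.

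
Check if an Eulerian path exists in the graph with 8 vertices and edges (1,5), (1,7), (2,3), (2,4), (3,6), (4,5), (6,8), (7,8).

Step 1: Find the degree of each vertex:
  deg(1) = 2
  deg(2) = 2
  deg(3) = 2
  deg(4) = 2
  deg(5) = 2
  deg(6) = 2
  deg(7) = 2
  deg(8) = 2

Step 2: Count vertices with odd degree:
  All vertices have even degree (0 odd-degree vertices)

Step 3: Apply Euler's theorem:
  - Eulerian circuit exists iff graph is connected and all vertices have even degree
  - Eulerian path exists iff graph is connected and has 0 or 2 odd-degree vertices

Graph is connected with 0 odd-degree vertices.
Both Eulerian circuit and Eulerian path exist.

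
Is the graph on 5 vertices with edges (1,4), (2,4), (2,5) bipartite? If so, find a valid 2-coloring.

Step 1: Attempt 2-coloring using BFS:
  Start at vertex 1, assign color 0
  Color vertex 4 with color 1 (neighbor of 1)
  Color vertex 2 with color 0 (neighbor of 4)
  Color vertex 5 with color 1 (neighbor of 2)
  Start new component at vertex 3, assign color 0

Step 2: 2-coloring succeeded. No conflicts found.
  Set A (color 0): {1, 2, 3}
  Set B (color 1): {4, 5}

The graph is bipartite with partition {1, 2, 3}, {4, 5}.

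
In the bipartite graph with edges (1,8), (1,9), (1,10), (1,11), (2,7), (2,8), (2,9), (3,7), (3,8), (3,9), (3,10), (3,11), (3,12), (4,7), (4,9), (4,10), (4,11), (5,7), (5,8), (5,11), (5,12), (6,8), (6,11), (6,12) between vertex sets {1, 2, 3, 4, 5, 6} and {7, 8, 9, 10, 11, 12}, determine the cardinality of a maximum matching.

Step 1: List the neighbors of each left vertex:
  1: 8, 9, 10, 11
  2: 7, 8, 9
  3: 7, 8, 9, 10, 11, 12
  4: 7, 9, 10, 11
  5: 7, 8, 11, 12
  6: 8, 11, 12

Step 2: Greedily match left vertices, then look for augmenting paths:
  Match 1 -- 8
  Match 2 -- 7
  Match 3 -- 9
  Match 4 -- 10
  Match 5 -- 11
  Match 6 -- 12
  No augmenting path remains.

Step 3: Verify this is maximum:
  Matching size 6 = min(|L|, |R|) = min(6, 6), which is an upper bound, so this matching is maximum.

Maximum matching: {(1,8), (2,7), (3,9), (4,10), (5,11), (6,12)}
Size: 6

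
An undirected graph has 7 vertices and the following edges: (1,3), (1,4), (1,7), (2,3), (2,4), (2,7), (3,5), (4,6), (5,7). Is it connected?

Step 1: Build adjacency list from edges:
  1: 3, 4, 7
  2: 3, 4, 7
  3: 1, 2, 5
  4: 1, 2, 6
  5: 3, 7
  6: 4
  7: 1, 2, 5

Step 2: Run BFS/DFS from vertex 1:
  Visited: {1, 3, 4, 7, 2, 5, 6}
  Reached 7 of 7 vertices

Step 3: All 7 vertices reached from vertex 1, so the graph is connected.
Answer: Yes, the graph is connected.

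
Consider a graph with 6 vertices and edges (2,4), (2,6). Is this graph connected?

Step 1: Build adjacency list from edges:
  1: (none)
  2: 4, 6
  3: (none)
  4: 2
  5: (none)
  6: 2

Step 2: Run BFS/DFS from vertex 1:
  Visited: {1}
  Reached 1 of 6 vertices

Step 3: Only 1 of 6 vertices reached. Graph is disconnected.
Connected components: {1}, {2, 4, 6}, {3}, {5}
Answer: No, the graph is not connected (4 components).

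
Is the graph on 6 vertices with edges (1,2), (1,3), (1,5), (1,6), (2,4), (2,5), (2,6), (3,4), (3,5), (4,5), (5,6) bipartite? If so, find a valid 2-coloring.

Step 1: Attempt 2-coloring using BFS:
  Start at vertex 1, assign color 0
  Color vertex 2 with color 1 (neighbor of 1)
  Color vertex 3 with color 1 (neighbor of 1)
  Color vertex 5 with color 1 (neighbor of 1)
  Color vertex 6 with color 1 (neighbor of 1)
  Color vertex 4 with color 0 (neighbor of 2)

Step 2: Conflict found! Vertices 2 and 5 are adjacent but have the same color.
This means the graph contains an odd cycle.

The graph is NOT bipartite.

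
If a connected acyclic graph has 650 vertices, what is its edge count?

A tree on n vertices always has exactly n - 1 edges.
For n = 650: edges = 650 - 1 = 649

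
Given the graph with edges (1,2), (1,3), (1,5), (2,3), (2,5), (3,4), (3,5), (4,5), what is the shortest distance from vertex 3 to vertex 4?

Step 1: Build adjacency list:
  1: 2, 3, 5
  2: 1, 3, 5
  3: 1, 2, 4, 5
  4: 3, 5
  5: 1, 2, 3, 4

Step 2: BFS from vertex 3 to find shortest path to 4:
  vertex 1 reached at distance 1
  vertex 2 reached at distance 1
  vertex 4 reached at distance 1

Step 3: Shortest path: 3 -> 4
Path length: 1 edge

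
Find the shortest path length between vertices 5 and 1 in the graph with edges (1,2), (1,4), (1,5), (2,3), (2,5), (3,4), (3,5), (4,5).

Step 1: Build adjacency list:
  1: 2, 4, 5
  2: 1, 3, 5
  3: 2, 4, 5
  4: 1, 3, 5
  5: 1, 2, 3, 4

Step 2: BFS from vertex 5 to find shortest path to 1:
  vertex 1 reached at distance 1

Step 3: Shortest path: 5 -> 1
Path length: 1 edge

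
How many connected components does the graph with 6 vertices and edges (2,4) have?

Step 1: Build adjacency list from edges:
  1: (none)
  2: 4
  3: (none)
  4: 2
  5: (none)
  6: (none)

Step 2: Run BFS/DFS from vertex 1:
  Visited: {1}
  Reached 1 of 6 vertices

Step 3: Only 1 of 6 vertices reached. Graph is disconnected.
Connected components: {1}, {2, 4}, {3}, {5}, {6}
Number of connected components: 5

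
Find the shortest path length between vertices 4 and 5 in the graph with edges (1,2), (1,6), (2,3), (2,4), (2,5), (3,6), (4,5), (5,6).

Step 1: Build adjacency list:
  1: 2, 6
  2: 1, 3, 4, 5
  3: 2, 6
  4: 2, 5
  5: 2, 4, 6
  6: 1, 3, 5

Step 2: BFS from vertex 4 to find shortest path to 5:
  vertex 2 reached at distance 1
  vertex 5 reached at distance 1

Step 3: Shortest path: 4 -> 5
Path length: 1 edge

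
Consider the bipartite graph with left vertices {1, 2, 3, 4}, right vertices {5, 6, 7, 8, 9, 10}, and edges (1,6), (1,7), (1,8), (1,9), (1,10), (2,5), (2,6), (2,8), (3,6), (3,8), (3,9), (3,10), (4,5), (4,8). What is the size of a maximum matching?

Step 1: List the neighbors of each left vertex:
  1: 6, 7, 8, 9, 10
  2: 5, 6, 8
  3: 6, 8, 9, 10
  4: 5, 8

Step 2: Greedily match left vertices, then look for augmenting paths:
  Match 1 -- 6
  Match 2 -- 5
  Match 3 -- 9
  Match 4 -- 8
  No augmenting path remains.

Step 3: Verify this is maximum:
  Matching size 4 = min(|L|, |R|) = min(4, 6), which is an upper bound, so this matching is maximum.

Maximum matching: {(1,6), (2,5), (3,9), (4,8)}
Size: 4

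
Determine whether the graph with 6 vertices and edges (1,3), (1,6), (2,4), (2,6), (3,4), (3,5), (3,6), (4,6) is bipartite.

Step 1: Attempt 2-coloring using BFS:
  Start at vertex 1, assign color 0
  Color vertex 3 with color 1 (neighbor of 1)
  Color vertex 6 with color 1 (neighbor of 1)
  Color vertex 4 with color 0 (neighbor of 3)
  Color vertex 5 with color 0 (neighbor of 3)

Step 2: Conflict found! Vertices 3 and 6 are adjacent but have the same color.
This means the graph contains an odd cycle.

The graph is NOT bipartite.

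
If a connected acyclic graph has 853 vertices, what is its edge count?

A tree on n vertices always has exactly n - 1 edges.
For n = 853: edges = 853 - 1 = 852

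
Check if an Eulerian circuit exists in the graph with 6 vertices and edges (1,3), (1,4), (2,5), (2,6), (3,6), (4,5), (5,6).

Step 1: Find the degree of each vertex:
  deg(1) = 2
  deg(2) = 2
  deg(3) = 2
  deg(4) = 2
  deg(5) = 3
  deg(6) = 3

Step 2: Count vertices with odd degree:
  Odd-degree vertices: 5, 6 (2 total)

Step 3: Apply Euler's theorem:
  - Eulerian circuit exists iff graph is connected and all vertices have even degree
  - Eulerian path exists iff graph is connected and has 0 or 2 odd-degree vertices

Graph is connected with exactly 2 odd-degree vertices (5, 6).
Eulerian path exists (starting and ending at the odd-degree vertices), but no Eulerian circuit.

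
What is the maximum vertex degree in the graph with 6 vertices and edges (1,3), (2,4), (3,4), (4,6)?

Step 1: Count edges incident to each vertex:
  deg(1) = 1 (neighbors: 3)
  deg(2) = 1 (neighbors: 4)
  deg(3) = 2 (neighbors: 1, 4)
  deg(4) = 3 (neighbors: 2, 3, 6)
  deg(5) = 0 (neighbors: none)
  deg(6) = 1 (neighbors: 4)

Step 2: Find maximum:
  max(1, 1, 2, 3, 0, 1) = 3 (vertex 4)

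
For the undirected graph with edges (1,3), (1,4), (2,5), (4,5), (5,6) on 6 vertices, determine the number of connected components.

Step 1: Build adjacency list from edges:
  1: 3, 4
  2: 5
  3: 1
  4: 1, 5
  5: 2, 4, 6
  6: 5

Step 2: Run BFS/DFS from vertex 1:
  Visited: {1, 3, 4, 5, 2, 6}
  Reached 6 of 6 vertices

Step 3: All 6 vertices reached from vertex 1, so the graph is connected.
Number of connected components: 1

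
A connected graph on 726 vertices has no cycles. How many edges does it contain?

A tree on n vertices always has exactly n - 1 edges.
For n = 726: edges = 726 - 1 = 725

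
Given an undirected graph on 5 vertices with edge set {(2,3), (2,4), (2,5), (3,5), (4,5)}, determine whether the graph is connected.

Step 1: Build adjacency list from edges:
  1: (none)
  2: 3, 4, 5
  3: 2, 5
  4: 2, 5
  5: 2, 3, 4

Step 2: Run BFS/DFS from vertex 1:
  Visited: {1}
  Reached 1 of 5 vertices

Step 3: Only 1 of 5 vertices reached. Graph is disconnected.
Connected components: {1}, {2, 3, 4, 5}
Answer: No, the graph is not connected (2 components).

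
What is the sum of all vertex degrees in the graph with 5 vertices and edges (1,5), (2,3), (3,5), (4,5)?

Step 1: Count edges incident to each vertex:
  deg(1) = 1 (neighbors: 5)
  deg(2) = 1 (neighbors: 3)
  deg(3) = 2 (neighbors: 2, 5)
  deg(4) = 1 (neighbors: 5)
  deg(5) = 3 (neighbors: 1, 3, 4)

Step 2: Sum all degrees:
  1 + 1 + 2 + 1 + 3 = 8

Verification: sum of degrees = 2 * |E| = 2 * 4 = 8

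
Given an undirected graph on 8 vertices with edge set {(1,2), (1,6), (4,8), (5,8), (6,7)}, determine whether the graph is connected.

Step 1: Build adjacency list from edges:
  1: 2, 6
  2: 1
  3: (none)
  4: 8
  5: 8
  6: 1, 7
  7: 6
  8: 4, 5

Step 2: Run BFS/DFS from vertex 1:
  Visited: {1, 2, 6, 7}
  Reached 4 of 8 vertices

Step 3: Only 4 of 8 vertices reached. Graph is disconnected.
Connected components: {1, 2, 6, 7}, {3}, {4, 5, 8}
Answer: No, the graph is not connected (3 components).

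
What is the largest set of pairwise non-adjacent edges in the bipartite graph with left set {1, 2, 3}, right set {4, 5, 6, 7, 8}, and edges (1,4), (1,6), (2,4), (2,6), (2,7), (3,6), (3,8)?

Step 1: List the neighbors of each left vertex:
  1: 4, 6
  2: 4, 6, 7
  3: 6, 8

Step 2: Greedily match left vertices, then look for augmenting paths:
  Match 1 -- 4
  Match 2 -- 6
  Match 3 -- 8
  No augmenting path remains.

Step 3: Verify this is maximum:
  Matching size 3 = min(|L|, |R|) = min(3, 5), which is an upper bound, so this matching is maximum.

Maximum matching: {(1,4), (2,6), (3,8)}
Size: 3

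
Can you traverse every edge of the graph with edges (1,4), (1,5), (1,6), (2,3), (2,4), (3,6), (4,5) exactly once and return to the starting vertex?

Step 1: Find the degree of each vertex:
  deg(1) = 3
  deg(2) = 2
  deg(3) = 2
  deg(4) = 3
  deg(5) = 2
  deg(6) = 2

Step 2: Count vertices with odd degree:
  Odd-degree vertices: 1, 4 (2 total)

Step 3: Apply Euler's theorem:
  - Eulerian circuit exists iff graph is connected and all vertices have even degree
  - Eulerian path exists iff graph is connected and has 0 or 2 odd-degree vertices

Graph is connected with exactly 2 odd-degree vertices (1, 4).
Eulerian path exists (starting and ending at the odd-degree vertices), but no Eulerian circuit.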